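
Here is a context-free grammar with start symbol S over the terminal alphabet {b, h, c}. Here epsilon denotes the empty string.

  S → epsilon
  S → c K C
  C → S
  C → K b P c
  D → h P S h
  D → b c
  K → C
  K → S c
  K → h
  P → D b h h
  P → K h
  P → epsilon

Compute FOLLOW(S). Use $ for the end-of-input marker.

FIRST(S): from S→epsilon we get {epsilon}; from S→c K C we get {c}. So FIRST(S) = {epsilon, c}.
FIRST(D): from D→h P S h we get {h}; from D→b c we get {b}. So FIRST(D) = {b, h}.
FIRST(C): from C→S we get {epsilon, c}; from C→K b P c we get {b, c, h}. So FIRST(C) = {epsilon, b, c, h}.
FIRST(K): from K→C we get {epsilon, b, c, h}; from K→S c we get {c}; from K→h we get {h}. So FIRST(K) = {epsilon, b, c, h}.
FIRST(P): from P→D b h h we get {b, h}; from P→K h we get {b, c, h}; from P→epsilon we get {epsilon}. So FIRST(P) = {epsilon, b, c, h}.
FOLLOW(S) includes $ since S is the start symbol.
FOLLOW(D): in P→D b h h, D is followed by b h h with FIRST {b}. Thus FOLLOW(D) = {b}.
FOLLOW(P): in C→K b P c, P is followed by c with FIRST {c}; in D→h P S h, P is followed by S h with FIRST {c, h}. Thus FOLLOW(P) = {c, h}.
FOLLOW(S): in C→S, the suffix after S is empty, so FOLLOW(S) ⊇ FOLLOW(C) = {$, b, c, h}; in D→h P S h, S is followed by h with FIRST {h}; in K→S c, S is followed by c with FIRST {c}. Thus FOLLOW(S) = {$, b, c, h}.
FOLLOW(K): in S→c K C, K is followed by C with FIRST {epsilon, b, c, h}; in S→c K C, the suffix after K is nullable, so FOLLOW(K) ⊇ FOLLOW(S) = {$, b, c, h}; in C→K b P c, K is followed by b P c with FIRST {b}; in P→K h, K is followed by h with FIRST {h}. Thus FOLLOW(K) = {$, b, c, h}.
FOLLOW(C): in S→c K C, the suffix after C is empty, so FOLLOW(C) ⊇ FOLLOW(S) = {$, b, c, h}; in K→C, the suffix after C is empty, so FOLLOW(C) ⊇ FOLLOW(K) = {$, b, c, h}. Thus FOLLOW(C) = {$, b, c, h}.

{$, b, c, h}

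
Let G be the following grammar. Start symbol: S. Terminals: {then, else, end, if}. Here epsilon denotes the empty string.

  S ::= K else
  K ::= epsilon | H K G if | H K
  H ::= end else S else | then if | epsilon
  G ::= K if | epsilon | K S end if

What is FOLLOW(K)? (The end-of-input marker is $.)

{else, end, if, then}

FIRST(H) = {epsilon, end, then}
FIRST(S) = {else, end, if, then}  (via K else)
FIRST(K) = {epsilon, else, end, if, then}  (via H K G if, H K)
FIRST(G) = {epsilon, else, end, if, then}  (via K if, K S end if)
FOLLOW(S) includes $ since S is the start symbol.
FOLLOW(S): in H::=end else S else, S is followed by else with FIRST {else}; in G::=K S end if, S is followed by end if with FIRST {end}. Thus FOLLOW(S) = {$, else, end}.
FOLLOW(K): in S::=K else, K is followed by else with FIRST {else}; in K::=H K G if, K is followed by G if with FIRST {else, end, if, then}; in K::=H K, the suffix after K is empty (adds nothing new); in G::=K if, K is followed by if with FIRST {if}; in G::=K S end if, K is followed by S end if with FIRST {else, end, if, then}. Thus FOLLOW(K) = {else, end, if, then}.
FOLLOW(H): in K::=H K G if, H is followed by K G if with FIRST {else, end, if, then}; in K::=H K, H is followed by K with FIRST {epsilon, else, end, if, then}; in K::=H K, the suffix after H is nullable, so FOLLOW(H) ⊇ FOLLOW(K) = {else, end, if, then}. Thus FOLLOW(H) = {else, end, if, then}.
FOLLOW(G): in K::=H K G if, G is followed by if with FIRST {if}. Thus FOLLOW(G) = {if}.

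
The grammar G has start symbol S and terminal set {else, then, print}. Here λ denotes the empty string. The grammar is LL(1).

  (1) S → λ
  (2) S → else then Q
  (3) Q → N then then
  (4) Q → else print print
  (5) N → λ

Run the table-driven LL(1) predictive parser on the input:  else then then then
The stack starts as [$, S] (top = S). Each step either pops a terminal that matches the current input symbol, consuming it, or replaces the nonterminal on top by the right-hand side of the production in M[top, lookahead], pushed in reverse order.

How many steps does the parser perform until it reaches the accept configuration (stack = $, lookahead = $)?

     Stack          Input                  Action
  1  $ S            else then then then $  expand S → else then Q
  2  $ Q then else  else then then then $  match else
  3  $ Q then       then then then $       match then
  4  $ Q            then then $            expand Q → N then then
  5  $ then then N  then then $            expand N → λ
  6  $ then then    then then $            match then
  7  $ then         then $                 match then
Accept reached after 7 steps.

7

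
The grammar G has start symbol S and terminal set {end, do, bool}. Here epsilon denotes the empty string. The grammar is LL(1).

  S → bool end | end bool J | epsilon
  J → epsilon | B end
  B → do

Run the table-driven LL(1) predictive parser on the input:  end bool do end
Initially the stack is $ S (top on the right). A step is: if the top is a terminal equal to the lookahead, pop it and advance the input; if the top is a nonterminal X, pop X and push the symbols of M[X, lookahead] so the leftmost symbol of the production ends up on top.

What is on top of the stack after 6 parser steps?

     Stack         Input              Action
  1  $ S           end bool do end $  expand S → end bool J
  2  $ J bool end  end bool do end $  match end
  3  $ J bool      bool do end $      match bool
  4  $ J           do end $           expand J → B end
  5  $ end B       do end $           expand B → do
  6  $ end do      do end $           match do
Stack after step 6: $ end (top = end).

end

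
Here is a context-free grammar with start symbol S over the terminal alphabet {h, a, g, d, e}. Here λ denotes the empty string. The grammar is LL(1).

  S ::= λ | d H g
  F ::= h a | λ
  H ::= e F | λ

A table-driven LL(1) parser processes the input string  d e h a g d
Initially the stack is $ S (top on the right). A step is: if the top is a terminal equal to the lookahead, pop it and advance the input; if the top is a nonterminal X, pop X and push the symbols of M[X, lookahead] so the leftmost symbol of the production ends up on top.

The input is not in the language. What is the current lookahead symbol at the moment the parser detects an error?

d

     Stack    Input          Action
  1  $ S      d e h a g d $  expand S ::= d H g
  2  $ g H d  d e h a g d $  match d
  3  $ g H    e h a g d $    expand H ::= e F
  4  $ g F e  e h a g d $    match e
  5  $ g F    h a g d $      expand F ::= h a
  6  $ g a h  h a g d $      match h
  7  $ g a    a g d $        match a
  8  $ g      g d $          match g
  9  $        d $            error: stack empty but input remains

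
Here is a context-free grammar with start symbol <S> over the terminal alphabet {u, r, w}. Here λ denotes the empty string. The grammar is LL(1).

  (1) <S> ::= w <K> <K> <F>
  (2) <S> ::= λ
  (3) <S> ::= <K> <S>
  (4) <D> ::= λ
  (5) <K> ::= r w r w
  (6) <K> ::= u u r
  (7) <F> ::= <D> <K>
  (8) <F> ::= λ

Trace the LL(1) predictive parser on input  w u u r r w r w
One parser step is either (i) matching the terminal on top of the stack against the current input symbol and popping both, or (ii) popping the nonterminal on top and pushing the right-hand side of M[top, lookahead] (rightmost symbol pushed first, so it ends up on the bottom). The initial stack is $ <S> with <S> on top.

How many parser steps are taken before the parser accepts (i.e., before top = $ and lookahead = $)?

12

      Stack            Input              Action
   1  $ <S>            w u u r r w r w $  expand <S> ::= w <K> <K> <F>
   2  $ <F> <K> <K> w  w u u r r w r w $  match w
   3  $ <F> <K> <K>    u u r r w r w $    expand <K> ::= u u r
   4  $ <F> <K> r u u  u u r r w r w $    match u
   5  $ <F> <K> r u    u r r w r w $      match u
   6  $ <F> <K> r      r r w r w $        match r
   7  $ <F> <K>        r w r w $          expand <K> ::= r w r w
   8  $ <F> w r w r    r w r w $          match r
   9  $ <F> w r w      w r w $            match w
  10  $ <F> w r        r w $              match r
  11  $ <F> w          w $                match w
  12  $ <F>            $                  expand <F> ::= λ
Accept reached after 12 steps.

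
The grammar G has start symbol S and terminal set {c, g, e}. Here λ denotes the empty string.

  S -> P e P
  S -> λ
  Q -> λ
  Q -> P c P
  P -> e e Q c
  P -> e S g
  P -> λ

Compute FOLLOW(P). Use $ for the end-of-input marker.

{$, c, e, g}

FIRST(P): from P->e e Q c we get {e}; from P->e S g we get {e}; from P->λ we get {λ}. So FIRST(P) = {λ, e}.
FIRST(S): from S->P e P we get {e}; from S->λ we get {λ}. So FIRST(S) = {λ, e}.
FIRST(Q): from Q->λ we get {λ}; from Q->P c P we get {c, e}. So FIRST(Q) = {λ, c, e}.
FOLLOW(S) includes $ since S is the start symbol.
FOLLOW(S): in P->e S g, S is followed by g with FIRST {g}. Thus FOLLOW(S) = {$, g}.
FOLLOW(Q): in P->e e Q c, Q is followed by c with FIRST {c}. Thus FOLLOW(Q) = {c}.
FOLLOW(P): in S->P e P (occurrence 1), P is followed by e P with FIRST {e}; in S->P e P (occurrence 2), the suffix after P is empty, so FOLLOW(P) ⊇ FOLLOW(S) = {$, g}; in Q->P c P (occurrence 1), P is followed by c P with FIRST {c}; in Q->P c P (occurrence 2), the suffix after P is empty, so FOLLOW(P) ⊇ FOLLOW(Q) = {c}. Thus FOLLOW(P) = {$, c, e, g}.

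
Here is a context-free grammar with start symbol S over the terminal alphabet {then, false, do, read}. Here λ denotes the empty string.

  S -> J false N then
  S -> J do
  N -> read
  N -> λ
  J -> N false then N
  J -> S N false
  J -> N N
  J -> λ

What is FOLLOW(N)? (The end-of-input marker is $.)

{do, false, read, then}

FIRST(N): from N->read we get {read}; from N->λ we get {λ}. So FIRST(N) = {λ, read}.
FIRST(S): from S->J false N then we get {do, false, read}; from S->J do we get {do, false, read}. So FIRST(S) = {do, false, read}.
FIRST(J): from J->N false then N we get {false, read}; from J->S N false we get {do, false, read}; from J->N N we get {λ, read}; from J->λ we get {λ}. So FIRST(J) = {λ, do, false, read}.
FOLLOW(S) includes $ since S is the start symbol.
FOLLOW(S): in J->S N false, S is followed by N false with FIRST {false, read}. Thus FOLLOW(S) = {$, false, read}.
FOLLOW(J): in S->J false N then, J is followed by false N then with FIRST {false}; in S->J do, J is followed by do with FIRST {do}. Thus FOLLOW(J) = {do, false}.
FOLLOW(N): in S->J false N then, N is followed by then with FIRST {then}; in J->N false then N (occurrence 1), N is followed by false then N with FIRST {false}; in J->N false then N (occurrence 2), the suffix after N is empty, so FOLLOW(N) ⊇ FOLLOW(J) = {do, false}; in J->S N false, N is followed by false with FIRST {false}; in J->N N (occurrence 1), N is followed by N with FIRST {λ, read}; in J->N N (occurrence 1), the suffix after N is nullable, so FOLLOW(N) ⊇ FOLLOW(J) = {do, false}; in J->N N (occurrence 2), the suffix after N is empty, so FOLLOW(N) ⊇ FOLLOW(J) = {do, false}. Thus FOLLOW(N) = {do, false, read, then}.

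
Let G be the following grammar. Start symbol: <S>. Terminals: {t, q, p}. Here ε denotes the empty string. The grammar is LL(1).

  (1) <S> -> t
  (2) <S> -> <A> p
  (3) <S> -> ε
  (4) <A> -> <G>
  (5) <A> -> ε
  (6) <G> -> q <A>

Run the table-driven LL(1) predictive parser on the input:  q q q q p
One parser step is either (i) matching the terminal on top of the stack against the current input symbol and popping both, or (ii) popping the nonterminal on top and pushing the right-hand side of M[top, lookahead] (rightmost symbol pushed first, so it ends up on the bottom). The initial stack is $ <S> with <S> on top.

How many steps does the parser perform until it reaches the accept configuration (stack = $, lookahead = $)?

step 1: stack=$ <S>  input=q q q q p $  — expand <S> -> <A> p
step 2: stack=$ p <A>  input=q q q q p $  — expand <A> -> <G>
step 3: stack=$ p <G>  input=q q q q p $  — expand <G> -> q <A>
step 4: stack=$ p <A> q  input=q q q q p $  — match q
step 5: stack=$ p <A>  input=q q q p $  — expand <A> -> <G>
step 6: stack=$ p <G>  input=q q q p $  — expand <G> -> q <A>
step 7: stack=$ p <A> q  input=q q q p $  — match q
step 8: stack=$ p <A>  input=q q p $  — expand <A> -> <G>
step 9: stack=$ p <G>  input=q q p $  — expand <G> -> q <A>
step 10: stack=$ p <A> q  input=q q p $  — match q
step 11: stack=$ p <A>  input=q p $  — expand <A> -> <G>
step 12: stack=$ p <G>  input=q p $  — expand <G> -> q <A>
step 13: stack=$ p <A> q  input=q p $  — match q
step 14: stack=$ p <A>  input=p $  — expand <A> -> ε
step 15: stack=$ p  input=p $  — match p
Accept reached after 15 steps.

15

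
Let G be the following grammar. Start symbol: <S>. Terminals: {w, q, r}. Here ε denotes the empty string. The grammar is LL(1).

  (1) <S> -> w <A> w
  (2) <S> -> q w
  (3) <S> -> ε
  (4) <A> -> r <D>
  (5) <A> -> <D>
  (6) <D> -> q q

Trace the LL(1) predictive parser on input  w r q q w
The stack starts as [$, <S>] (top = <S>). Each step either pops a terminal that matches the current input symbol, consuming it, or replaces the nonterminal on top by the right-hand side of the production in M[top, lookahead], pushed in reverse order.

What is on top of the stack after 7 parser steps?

w

     Stack      Input        Action
  1  $ <S>      w r q q w $  expand <S> -> w <A> w
  2  $ w <A> w  w r q q w $  match w
  3  $ w <A>    r q q w $    expand <A> -> r <D>
  4  $ w <D> r  r q q w $    match r
  5  $ w <D>    q q w $      expand <D> -> q q
  6  $ w q q    q q w $      match q
  7  $ w q      q w $        match q
Stack after step 7: $ w (top = w).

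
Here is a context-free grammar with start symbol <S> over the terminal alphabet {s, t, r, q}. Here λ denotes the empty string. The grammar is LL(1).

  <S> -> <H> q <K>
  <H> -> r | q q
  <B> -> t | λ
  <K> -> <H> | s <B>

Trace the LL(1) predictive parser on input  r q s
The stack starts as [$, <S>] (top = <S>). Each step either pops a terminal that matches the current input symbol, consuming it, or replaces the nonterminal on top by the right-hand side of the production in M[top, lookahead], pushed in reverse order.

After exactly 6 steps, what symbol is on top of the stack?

<B>

step 1: stack=$ <S>  input=r q s $  — expand <S> -> <H> q <K>
step 2: stack=$ <K> q <H>  input=r q s $  — expand <H> -> r
step 3: stack=$ <K> q r  input=r q s $  — match r
step 4: stack=$ <K> q  input=q s $  — match q
step 5: stack=$ <K>  input=s $  — expand <K> -> s <B>
step 6: stack=$ <B> s  input=s $  — match s
Stack after step 6: $ <B> (top = <B>).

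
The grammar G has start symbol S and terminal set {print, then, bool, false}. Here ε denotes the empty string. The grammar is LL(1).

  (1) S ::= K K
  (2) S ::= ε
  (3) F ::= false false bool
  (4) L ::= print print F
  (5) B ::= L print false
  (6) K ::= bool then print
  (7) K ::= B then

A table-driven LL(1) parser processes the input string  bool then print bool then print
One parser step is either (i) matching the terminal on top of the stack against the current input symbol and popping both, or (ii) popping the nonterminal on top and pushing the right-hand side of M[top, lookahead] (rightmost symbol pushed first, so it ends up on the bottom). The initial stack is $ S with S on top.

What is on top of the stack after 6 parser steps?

bool

     Stack                Input                              Action
  1  $ S                  bool then print bool then print $  expand S ::= K K
  2  $ K K                bool then print bool then print $  expand K ::= bool then print
  3  $ K print then bool  bool then print bool then print $  match bool
  4  $ K print then       then print bool then print $       match then
  5  $ K print            print bool then print $            match print
  6  $ K                  bool then print $                  expand K ::= bool then print
Stack after step 6: $ print then bool (top = bool).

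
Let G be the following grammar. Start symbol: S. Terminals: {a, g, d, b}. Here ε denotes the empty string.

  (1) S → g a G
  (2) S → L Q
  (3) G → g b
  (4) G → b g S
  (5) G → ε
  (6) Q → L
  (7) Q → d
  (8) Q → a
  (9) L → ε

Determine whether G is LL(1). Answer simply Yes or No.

Yes

FIRST(S) = {ε, a, d, g}
FIRST(G) = {ε, b, g}
FIRST(Q) = {ε, a, d}
FIRST(L) = {ε}
FOLLOW(S) = {$}
FOLLOW(G) = {$}
FOLLOW(Q) = {$}
FOLLOW(L) = {$, a, d}
Each cell of M receives at most one production.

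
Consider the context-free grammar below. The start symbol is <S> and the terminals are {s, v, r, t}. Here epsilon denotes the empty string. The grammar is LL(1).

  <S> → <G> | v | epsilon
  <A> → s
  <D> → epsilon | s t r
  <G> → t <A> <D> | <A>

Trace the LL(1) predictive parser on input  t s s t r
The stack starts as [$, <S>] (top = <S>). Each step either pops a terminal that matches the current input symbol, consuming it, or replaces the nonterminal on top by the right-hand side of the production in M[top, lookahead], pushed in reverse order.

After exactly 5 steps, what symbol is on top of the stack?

<D>

     Stack        Input        Action
  1  $ <S>        t s s t r $  expand <S> → <G>
  2  $ <G>        t s s t r $  expand <G> → t <A> <D>
  3  $ <D> <A> t  t s s t r $  match t
  4  $ <D> <A>    s s t r $    expand <A> → s
  5  $ <D> s      s s t r $    match s
Stack after step 5: $ <D> (top = <D>).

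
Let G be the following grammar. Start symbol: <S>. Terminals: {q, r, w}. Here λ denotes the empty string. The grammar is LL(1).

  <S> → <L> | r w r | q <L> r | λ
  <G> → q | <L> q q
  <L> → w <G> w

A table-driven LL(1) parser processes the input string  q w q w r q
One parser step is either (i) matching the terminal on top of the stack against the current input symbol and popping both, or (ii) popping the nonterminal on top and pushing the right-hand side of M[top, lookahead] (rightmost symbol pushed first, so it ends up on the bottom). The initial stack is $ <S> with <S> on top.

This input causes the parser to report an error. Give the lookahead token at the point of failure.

step 1: stack=$ <S>  input=q w q w r q $  — expand <S> → q <L> r
step 2: stack=$ r <L> q  input=q w q w r q $  — match q
step 3: stack=$ r <L>  input=w q w r q $  — expand <L> → w <G> w
step 4: stack=$ r w <G> w  input=w q w r q $  — match w
step 5: stack=$ r w <G>  input=q w r q $  — expand <G> → q
step 6: stack=$ r w q  input=q w r q $  — match q
step 7: stack=$ r w  input=w r q $  — match w
step 8: stack=$ r  input=r q $  — match r
step 9: stack=$  input=q $  — error: stack empty but input remains

q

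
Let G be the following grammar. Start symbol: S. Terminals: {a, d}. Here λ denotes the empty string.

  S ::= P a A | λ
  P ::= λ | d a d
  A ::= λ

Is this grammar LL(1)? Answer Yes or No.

Yes

FIRST(S) = {λ, a, d}
FIRST(P) = {λ, d}
FIRST(A) = {λ}
FOLLOW(S) = {$}
FOLLOW(P) = {a}
FOLLOW(A) = {$}
Each cell of M receives at most one production.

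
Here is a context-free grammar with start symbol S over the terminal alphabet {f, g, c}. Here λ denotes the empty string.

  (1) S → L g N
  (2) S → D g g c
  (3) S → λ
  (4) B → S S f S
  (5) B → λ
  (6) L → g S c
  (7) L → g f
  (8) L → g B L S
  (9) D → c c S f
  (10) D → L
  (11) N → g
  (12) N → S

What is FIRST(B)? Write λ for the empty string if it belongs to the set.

{λ, c, f, g}

FIRST(L) = {g}
FIRST(D) = {c, g}  (via L)
FIRST(S) = {λ, c, g}  (via L g N, D g g c)
FIRST(B) = {λ, c, f, g}  (via S S f S)
FIRST(N) = {λ, c, g}  (via S)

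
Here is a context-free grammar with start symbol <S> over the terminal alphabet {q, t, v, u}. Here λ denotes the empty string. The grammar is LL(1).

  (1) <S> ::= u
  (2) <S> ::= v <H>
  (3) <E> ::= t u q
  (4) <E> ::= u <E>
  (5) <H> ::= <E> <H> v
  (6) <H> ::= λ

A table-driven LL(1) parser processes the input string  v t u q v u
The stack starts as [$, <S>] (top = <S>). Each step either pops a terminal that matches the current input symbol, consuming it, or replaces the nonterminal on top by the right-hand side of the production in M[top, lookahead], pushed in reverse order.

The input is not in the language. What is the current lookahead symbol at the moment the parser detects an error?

      Stack          Input          Action
   1  $ <S>          v t u q v u $  expand <S> ::= v <H>
   2  $ <H> v        v t u q v u $  match v
   3  $ <H>          t u q v u $    expand <H> ::= <E> <H> v
   4  $ v <H> <E>    t u q v u $    expand <E> ::= t u q
   5  $ v <H> q u t  t u q v u $    match t
   6  $ v <H> q u    u q v u $      match u
   7  $ v <H> q      q v u $        match q
   8  $ v <H>        v u $          expand <H> ::= λ
   9  $ v            v u $          match v
  10  $              u $            error: stack empty but input remains

u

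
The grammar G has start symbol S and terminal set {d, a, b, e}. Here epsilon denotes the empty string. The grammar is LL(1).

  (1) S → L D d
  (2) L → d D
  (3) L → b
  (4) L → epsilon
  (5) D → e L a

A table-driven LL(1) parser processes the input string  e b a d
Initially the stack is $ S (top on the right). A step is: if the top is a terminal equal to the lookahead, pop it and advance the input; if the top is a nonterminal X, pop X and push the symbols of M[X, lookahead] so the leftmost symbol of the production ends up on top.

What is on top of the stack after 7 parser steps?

step 1: stack=$ S  input=e b a d $  — expand S → L D d
step 2: stack=$ d D L  input=e b a d $  — expand L → epsilon
step 3: stack=$ d D  input=e b a d $  — expand D → e L a
step 4: stack=$ d a L e  input=e b a d $  — match e
step 5: stack=$ d a L  input=b a d $  — expand L → b
step 6: stack=$ d a b  input=b a d $  — match b
step 7: stack=$ d a  input=a d $  — match a
Stack after step 7: $ d (top = d).

d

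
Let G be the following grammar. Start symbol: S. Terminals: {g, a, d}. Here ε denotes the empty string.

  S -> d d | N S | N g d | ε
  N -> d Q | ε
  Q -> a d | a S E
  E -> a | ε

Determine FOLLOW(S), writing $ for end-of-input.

{$, a, d, g}

FIRST(N): from N->d Q we get {d}; from N->ε we get {ε}. So FIRST(N) = {ε, d}.
FIRST(Q): from Q->a d we get {a}; from Q->a S E we get {a}. So FIRST(Q) = {a}.
FIRST(E): from E->a we get {a}; from E->ε we get {ε}. So FIRST(E) = {ε, a}.
FIRST(S): from S->d d we get {d}; from S->N S we get {ε, d, g}; from S->N g d we get {d, g}; from S->ε we get {ε}. So FIRST(S) = {ε, d, g}.
FOLLOW(S) includes $ since S is the start symbol.
FOLLOW(S): in S->N S, the suffix after S is empty (adds nothing new); in Q->a S E, S is followed by E with FIRST {ε, a}; in Q->a S E, the suffix after S is nullable, so FOLLOW(S) ⊇ FOLLOW(Q) = {$, a, d, g}. Thus FOLLOW(S) = {$, a, d, g}.
FOLLOW(N): in S->N S, N is followed by S with FIRST {ε, d, g}; in S->N S, the suffix after N is nullable, so FOLLOW(N) ⊇ FOLLOW(S) = {$, a, d, g}; in S->N g d, N is followed by g d with FIRST {g}. Thus FOLLOW(N) = {$, a, d, g}.
FOLLOW(Q): in N->d Q, the suffix after Q is empty, so FOLLOW(Q) ⊇ FOLLOW(N) = {$, a, d, g}. Thus FOLLOW(Q) = {$, a, d, g}.
FOLLOW(E): in Q->a S E, the suffix after E is empty, so FOLLOW(E) ⊇ FOLLOW(Q) = {$, a, d, g}. Thus FOLLOW(E) = {$, a, d, g}.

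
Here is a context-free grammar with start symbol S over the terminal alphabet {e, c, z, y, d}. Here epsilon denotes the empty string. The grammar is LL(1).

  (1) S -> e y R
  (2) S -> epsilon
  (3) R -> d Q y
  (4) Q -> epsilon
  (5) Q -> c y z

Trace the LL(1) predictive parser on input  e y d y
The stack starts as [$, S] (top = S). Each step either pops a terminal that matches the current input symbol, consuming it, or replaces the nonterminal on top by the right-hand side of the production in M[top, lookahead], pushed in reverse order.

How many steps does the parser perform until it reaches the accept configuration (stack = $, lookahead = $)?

     Stack    Input      Action
  1  $ S      e y d y $  expand S -> e y R
  2  $ R y e  e y d y $  match e
  3  $ R y    y d y $    match y
  4  $ R      d y $      expand R -> d Q y
  5  $ y Q d  d y $      match d
  6  $ y Q    y $        expand Q -> epsilon
  7  $ y      y $        match y
Accept reached after 7 steps.

7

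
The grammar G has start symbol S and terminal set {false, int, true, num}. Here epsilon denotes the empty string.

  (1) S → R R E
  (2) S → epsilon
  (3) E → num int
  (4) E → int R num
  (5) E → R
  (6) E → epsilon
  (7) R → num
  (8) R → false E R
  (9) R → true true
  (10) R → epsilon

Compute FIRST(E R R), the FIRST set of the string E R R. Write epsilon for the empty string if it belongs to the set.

FIRST(R): from R→num we get {num}; from R→false E R we get {false}; from R→true true we get {true}; from R→epsilon we get {epsilon}. So FIRST(R) = {epsilon, false, num, true}.
FIRST(E): from E→num int we get {num}; from E→int R num we get {int}; from E→R we get {epsilon, false, num, true}; from E→epsilon we get {epsilon}. So FIRST(E) = {epsilon, false, int, num, true}.
FIRST(S): from S→R R E we get {epsilon, false, int, num, true}; from S→epsilon we get {epsilon}. So FIRST(S) = {epsilon, false, int, num, true}.
FIRST(E R R): take FIRST of each symbol in turn, carrying on past any symbol whose FIRST contains epsilon; result {epsilon, false, int, num, true}.

{epsilon, false, int, num, true}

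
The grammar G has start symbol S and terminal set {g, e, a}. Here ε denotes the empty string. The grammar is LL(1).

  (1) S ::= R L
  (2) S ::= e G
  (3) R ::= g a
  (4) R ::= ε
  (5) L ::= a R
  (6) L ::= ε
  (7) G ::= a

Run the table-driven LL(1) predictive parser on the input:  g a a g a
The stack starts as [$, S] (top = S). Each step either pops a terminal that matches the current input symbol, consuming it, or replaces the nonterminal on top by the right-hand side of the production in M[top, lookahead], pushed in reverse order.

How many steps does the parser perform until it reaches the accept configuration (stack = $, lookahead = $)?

     Stack    Input        Action
  1  $ S      g a a g a $  expand S ::= R L
  2  $ L R    g a a g a $  expand R ::= g a
  3  $ L a g  g a a g a $  match g
  4  $ L a    a a g a $    match a
  5  $ L      a g a $      expand L ::= a R
  6  $ R a    a g a $      match a
  7  $ R      g a $        expand R ::= g a
  8  $ a g    g a $        match g
  9  $ a      a $          match a
Accept reached after 9 steps.

9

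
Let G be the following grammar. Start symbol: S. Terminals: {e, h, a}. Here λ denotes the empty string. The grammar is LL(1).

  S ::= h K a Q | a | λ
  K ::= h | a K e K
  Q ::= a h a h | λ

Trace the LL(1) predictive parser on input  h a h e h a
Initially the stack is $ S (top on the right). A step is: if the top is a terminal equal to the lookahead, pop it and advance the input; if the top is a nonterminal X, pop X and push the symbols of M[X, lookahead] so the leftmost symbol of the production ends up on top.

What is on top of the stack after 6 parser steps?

e

step 1: stack=$ S  input=h a h e h a $  — expand S ::= h K a Q
step 2: stack=$ Q a K h  input=h a h e h a $  — match h
step 3: stack=$ Q a K  input=a h e h a $  — expand K ::= a K e K
step 4: stack=$ Q a K e K a  input=a h e h a $  — match a
step 5: stack=$ Q a K e K  input=h e h a $  — expand K ::= h
step 6: stack=$ Q a K e h  input=h e h a $  — match h
Stack after step 6: $ Q a K e (top = e).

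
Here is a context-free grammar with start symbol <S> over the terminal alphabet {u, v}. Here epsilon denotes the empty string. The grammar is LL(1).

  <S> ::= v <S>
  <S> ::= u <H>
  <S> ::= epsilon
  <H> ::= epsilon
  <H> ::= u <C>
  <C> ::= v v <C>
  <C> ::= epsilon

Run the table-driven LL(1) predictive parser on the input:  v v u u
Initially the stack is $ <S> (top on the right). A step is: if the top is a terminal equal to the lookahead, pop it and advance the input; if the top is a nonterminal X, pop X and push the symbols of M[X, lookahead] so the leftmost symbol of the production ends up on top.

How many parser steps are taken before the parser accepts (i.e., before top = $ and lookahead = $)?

9

step 1: stack=$ <S>  input=v v u u $  — expand <S> ::= v <S>
step 2: stack=$ <S> v  input=v v u u $  — match v
step 3: stack=$ <S>  input=v u u $  — expand <S> ::= v <S>
step 4: stack=$ <S> v  input=v u u $  — match v
step 5: stack=$ <S>  input=u u $  — expand <S> ::= u <H>
step 6: stack=$ <H> u  input=u u $  — match u
step 7: stack=$ <H>  input=u $  — expand <H> ::= u <C>
step 8: stack=$ <C> u  input=u $  — match u
step 9: stack=$ <C>  input=$  — expand <C> ::= epsilon
Accept reached after 9 steps.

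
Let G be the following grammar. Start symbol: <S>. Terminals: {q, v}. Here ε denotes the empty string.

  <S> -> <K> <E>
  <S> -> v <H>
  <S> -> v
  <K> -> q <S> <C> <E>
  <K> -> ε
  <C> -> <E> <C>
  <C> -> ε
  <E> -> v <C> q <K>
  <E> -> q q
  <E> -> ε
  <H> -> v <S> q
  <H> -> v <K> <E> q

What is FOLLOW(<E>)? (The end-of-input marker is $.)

{$, q, v}

FIRST(<K>): from <K>->q <S> <C> <E> we get {q}; from <K>->ε we get {ε}. So FIRST(<K>) = {ε, q}.
FIRST(<E>): from <E>->v <C> q <K> we get {v}; from <E>->q q we get {q}; from <E>->ε we get {ε}. So FIRST(<E>) = {ε, q, v}.
FIRST(<H>): from <H>->v <S> q we get {v}; from <H>->v <K> <E> q we get {v}. So FIRST(<H>) = {v}.
FIRST(<S>): from <S>-><K> <E> we get {ε, q, v}; from <S>->v <H> we get {v}; from <S>->v we get {v}. So FIRST(<S>) = {ε, q, v}.
FIRST(<C>): from <C>-><E> <C> we get {ε, q, v}; from <C>->ε we get {ε}. So FIRST(<C>) = {ε, q, v}.
FOLLOW(<S>) includes $ since <S> is the start symbol.
FOLLOW(<S>): in <K>->q <S> <C> <E>, <S> is followed by <C> <E> with FIRST {ε, q, v}; in <K>->q <S> <C> <E>, the suffix after <S> is nullable, so FOLLOW(<S>) ⊇ FOLLOW(<K>) = {$, q, v}; in <H>->v <S> q, <S> is followed by q with FIRST {q}. Thus FOLLOW(<S>) = {$, q, v}.
FOLLOW(<H>): in <S>->v <H>, the suffix after <H> is empty, so FOLLOW(<H>) ⊇ FOLLOW(<S>) = {$, q, v}. Thus FOLLOW(<H>) = {$, q, v}.
FOLLOW(<K>): in <S>-><K> <E>, <K> is followed by <E> with FIRST {ε, q, v}; in <S>-><K> <E>, the suffix after <K> is nullable, so FOLLOW(<K>) ⊇ FOLLOW(<S>) = {$, q, v}; in <E>->v <C> q <K>, the suffix after <K> is empty, so FOLLOW(<K>) ⊇ FOLLOW(<E>) = {$, q, v}; in <H>->v <K> <E> q, <K> is followed by <E> q with FIRST {q, v}. Thus FOLLOW(<K>) = {$, q, v}.
FOLLOW(<C>): in <K>->q <S> <C> <E>, <C> is followed by <E> with FIRST {ε, q, v}; in <K>->q <S> <C> <E>, the suffix after <C> is nullable, so FOLLOW(<C>) ⊇ FOLLOW(<K>) = {$, q, v}; in <C>-><E> <C>, the suffix after <C> is empty (adds nothing new); in <E>->v <C> q <K>, <C> is followed by q <K> with FIRST {q}. Thus FOLLOW(<C>) = {$, q, v}.
FOLLOW(<E>): in <S>-><K> <E>, the suffix after <E> is empty, so FOLLOW(<E>) ⊇ FOLLOW(<S>) = {$, q, v}; in <K>->q <S> <C> <E>, the suffix after <E> is empty, so FOLLOW(<E>) ⊇ FOLLOW(<K>) = {$, q, v}; in <C>-><E> <C>, <E> is followed by <C> with FIRST {ε, q, v}; in <C>-><E> <C>, the suffix after <E> is nullable, so FOLLOW(<E>) ⊇ FOLLOW(<C>) = {$, q, v}; in <H>->v <K> <E> q, <E> is followed by q with FIRST {q}. Thus FOLLOW(<E>) = {$, q, v}.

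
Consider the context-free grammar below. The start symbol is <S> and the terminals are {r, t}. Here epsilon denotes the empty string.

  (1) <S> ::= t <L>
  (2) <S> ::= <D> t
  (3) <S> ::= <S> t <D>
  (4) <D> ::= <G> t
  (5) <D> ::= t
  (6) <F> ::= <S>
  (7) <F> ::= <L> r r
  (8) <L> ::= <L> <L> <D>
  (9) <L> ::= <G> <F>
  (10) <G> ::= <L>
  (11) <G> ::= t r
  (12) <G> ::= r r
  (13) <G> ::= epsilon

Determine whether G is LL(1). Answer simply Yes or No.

No

FIRST(<S>) = {r, t}
FIRST(<D>) = {r, t}
FIRST(<F>) = {r, t}
FIRST(<L>) = {r, t}
FIRST(<G>) = {epsilon, r, t}
FOLLOW(<S>) = {$, r, t}
FOLLOW(<D>) = {$, r, t}
FOLLOW(<F>) = {$, r, t}
FOLLOW(<L>) = {$, r, t}
FOLLOW(<G>) = {r, t}
Cell M[<D>, t] receives both <D> ::= <G> t and <D> ::= t — the grammar is not LL(1).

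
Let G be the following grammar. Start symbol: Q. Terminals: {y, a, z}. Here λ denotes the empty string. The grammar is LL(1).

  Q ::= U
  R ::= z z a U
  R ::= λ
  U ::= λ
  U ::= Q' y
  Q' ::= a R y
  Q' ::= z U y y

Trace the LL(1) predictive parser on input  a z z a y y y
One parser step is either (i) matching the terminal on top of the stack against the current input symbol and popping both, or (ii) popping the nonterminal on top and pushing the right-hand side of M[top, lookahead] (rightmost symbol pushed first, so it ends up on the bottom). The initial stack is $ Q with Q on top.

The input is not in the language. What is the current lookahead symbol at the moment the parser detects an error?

y

step 1: stack=$ Q  input=a z z a y y y $  — expand Q ::= U
step 2: stack=$ U  input=a z z a y y y $  — expand U ::= Q' y
step 3: stack=$ y Q'  input=a z z a y y y $  — expand Q' ::= a R y
step 4: stack=$ y y R a  input=a z z a y y y $  — match a
step 5: stack=$ y y R  input=z z a y y y $  — expand R ::= z z a U
step 6: stack=$ y y U a z z  input=z z a y y y $  — match z
step 7: stack=$ y y U a z  input=z a y y y $  — match z
step 8: stack=$ y y U a  input=a y y y $  — match a
step 9: stack=$ y y U  input=y y y $  — expand U ::= λ
step 10: stack=$ y y  input=y y y $  — match y
step 11: stack=$ y  input=y y $  — match y
step 12: stack=$  input=y $  — error: stack empty but input remains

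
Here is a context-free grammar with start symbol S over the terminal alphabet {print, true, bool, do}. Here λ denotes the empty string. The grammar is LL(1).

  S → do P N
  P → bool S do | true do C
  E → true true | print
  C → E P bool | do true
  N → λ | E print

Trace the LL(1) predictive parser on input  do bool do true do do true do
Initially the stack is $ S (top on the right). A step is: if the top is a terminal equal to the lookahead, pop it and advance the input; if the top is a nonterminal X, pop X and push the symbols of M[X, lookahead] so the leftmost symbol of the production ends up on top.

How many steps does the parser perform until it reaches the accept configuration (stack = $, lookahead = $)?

      Stack               Input                            Action
   1  $ S                 do bool do true do do true do $  expand S → do P N
   2  $ N P do            do bool do true do do true do $  match do
   3  $ N P               bool do true do do true do $     expand P → bool S do
   4  $ N do S bool       bool do true do do true do $     match bool
   5  $ N do S            do true do do true do $          expand S → do P N
   6  $ N do N P do       do true do do true do $          match do
   7  $ N do N P          true do do true do $             expand P → true do C
   8  $ N do N C do true  true do do true do $             match true
   9  $ N do N C do       do do true do $                  match do
  10  $ N do N C          do true do $                     expand C → do true
  11  $ N do N true do    do true do $                     match do
  12  $ N do N true       true do $                        match true
  13  $ N do N            do $                             expand N → λ
  14  $ N do              do $                             match do
  15  $ N                 $                                expand N → λ
Accept reached after 15 steps.

15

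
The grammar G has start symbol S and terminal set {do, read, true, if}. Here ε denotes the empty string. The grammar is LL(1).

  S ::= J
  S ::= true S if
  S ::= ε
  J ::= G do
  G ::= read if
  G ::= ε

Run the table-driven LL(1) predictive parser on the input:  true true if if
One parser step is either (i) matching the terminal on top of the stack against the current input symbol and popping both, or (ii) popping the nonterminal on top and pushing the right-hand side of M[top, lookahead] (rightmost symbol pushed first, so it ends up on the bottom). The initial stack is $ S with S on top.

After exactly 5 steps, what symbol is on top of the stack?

if

     Stack           Input              Action
  1  $ S             true true if if $  expand S ::= true S if
  2  $ if S true     true true if if $  match true
  3  $ if S          true if if $       expand S ::= true S if
  4  $ if if S true  true if if $       match true
  5  $ if if S       if if $            expand S ::= ε
Stack after step 5: $ if if (top = if).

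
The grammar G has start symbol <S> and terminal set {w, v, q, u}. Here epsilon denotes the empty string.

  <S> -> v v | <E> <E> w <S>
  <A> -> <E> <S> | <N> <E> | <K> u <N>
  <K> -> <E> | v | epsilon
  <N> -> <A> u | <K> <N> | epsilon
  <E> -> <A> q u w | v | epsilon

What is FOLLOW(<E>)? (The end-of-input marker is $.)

FIRST(<S>): from <S>->v v we get {v}; from <S>-><E> <E> w <S> we get {q, u, v, w}. So FIRST(<S>) = {q, u, v, w}.
FIRST(<A>): from <A>-><E> <S> we get {q, u, v, w}; from <A>-><N> <E> we get {epsilon, q, u, v, w}; from <A>-><K> u <N> we get {q, u, v, w}. So FIRST(<A>) = {epsilon, q, u, v, w}.
FIRST(<E>): from <E>-><A> q u w we get {q, u, v, w}; from <E>->v we get {v}; from <E>->epsilon we get {epsilon}. So FIRST(<E>) = {epsilon, q, u, v, w}.
FIRST(<K>): from <K>-><E> we get {epsilon, q, u, v, w}; from <K>->v we get {v}; from <K>->epsilon we get {epsilon}. So FIRST(<K>) = {epsilon, q, u, v, w}.
FIRST(<N>): from <N>-><A> u we get {q, u, v, w}; from <N>-><K> <N> we get {epsilon, q, u, v, w}; from <N>->epsilon we get {epsilon}. So FIRST(<N>) = {epsilon, q, u, v, w}.
FOLLOW(<S>) includes $ since <S> is the start symbol.
FOLLOW(<A>): in <N>-><A> u, <A> is followed by u with FIRST {u}; in <E>-><A> q u w, <A> is followed by q u w with FIRST {q}. Thus FOLLOW(<A>) = {q, u}.
FOLLOW(<S>): in <S>-><E> <E> w <S>, the suffix after <S> is empty (adds nothing new); in <A>-><E> <S>, the suffix after <S> is empty, so FOLLOW(<S>) ⊇ FOLLOW(<A>) = {q, u}. Thus FOLLOW(<S>) = {$, q, u}.
FOLLOW(<N>): in <A>-><N> <E>, <N> is followed by <E> with FIRST {epsilon, q, u, v, w}; in <A>-><N> <E>, the suffix after <N> is nullable, so FOLLOW(<N>) ⊇ FOLLOW(<A>) = {q, u}; in <A>-><K> u <N>, the suffix after <N> is empty, so FOLLOW(<N>) ⊇ FOLLOW(<A>) = {q, u}; in <N>-><K> <N>, the suffix after <N> is empty (adds nothing new). Thus FOLLOW(<N>) = {q, u, v, w}.
FOLLOW(<K>): in <A>-><K> u <N>, <K> is followed by u <N> with FIRST {u}; in <N>-><K> <N>, <K> is followed by <N> with FIRST {epsilon, q, u, v, w}; in <N>-><K> <N>, the suffix after <K> is nullable, so FOLLOW(<K>) ⊇ FOLLOW(<N>) = {q, u, v, w}. Thus FOLLOW(<K>) = {q, u, v, w}.
FOLLOW(<E>): in <S>-><E> <E> w <S> (occurrence 1), <E> is followed by <E> w <S> with FIRST {q, u, v, w}; in <S>-><E> <E> w <S> (occurrence 2), <E> is followed by w <S> with FIRST {w}; in <A>-><E> <S>, <E> is followed by <S> with FIRST {q, u, v, w}; in <A>-><N> <E>, the suffix after <E> is empty, so FOLLOW(<E>) ⊇ FOLLOW(<A>) = {q, u}; in <K>-><E>, the suffix after <E> is empty, so FOLLOW(<E>) ⊇ FOLLOW(<K>) = {q, u, v, w}. Thus FOLLOW(<E>) = {q, u, v, w}.

{q, u, v, w}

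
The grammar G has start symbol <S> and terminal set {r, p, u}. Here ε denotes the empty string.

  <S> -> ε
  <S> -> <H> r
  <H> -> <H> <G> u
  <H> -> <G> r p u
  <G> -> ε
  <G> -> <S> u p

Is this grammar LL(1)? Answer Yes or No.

FIRST(<S>) = {ε, r, u}
FIRST(<H>) = {r, u}
FIRST(<G>) = {ε, r, u}
FOLLOW(<S>) = {$, u}
FOLLOW(<H>) = {r, u}
FOLLOW(<G>) = {r, u}
Cell M[<G>, r] receives both <G> -> ε and <G> -> <S> u p — the grammar is not LL(1).

No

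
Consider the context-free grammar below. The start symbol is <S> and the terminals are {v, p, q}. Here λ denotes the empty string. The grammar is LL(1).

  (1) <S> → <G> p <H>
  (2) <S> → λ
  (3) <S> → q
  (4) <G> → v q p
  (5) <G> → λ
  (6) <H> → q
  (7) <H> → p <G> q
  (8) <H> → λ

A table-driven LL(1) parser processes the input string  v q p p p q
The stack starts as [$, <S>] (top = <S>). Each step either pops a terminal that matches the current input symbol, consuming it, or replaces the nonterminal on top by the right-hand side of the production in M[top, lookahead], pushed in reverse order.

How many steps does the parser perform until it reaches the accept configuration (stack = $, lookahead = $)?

10

step 1: stack=$ <S>  input=v q p p p q $  — expand <S> → <G> p <H>
step 2: stack=$ <H> p <G>  input=v q p p p q $  — expand <G> → v q p
step 3: stack=$ <H> p p q v  input=v q p p p q $  — match v
step 4: stack=$ <H> p p q  input=q p p p q $  — match q
step 5: stack=$ <H> p p  input=p p p q $  — match p
step 6: stack=$ <H> p  input=p p q $  — match p
step 7: stack=$ <H>  input=p q $  — expand <H> → p <G> q
step 8: stack=$ q <G> p  input=p q $  — match p
step 9: stack=$ q <G>  input=q $  — expand <G> → λ
step 10: stack=$ q  input=q $  — match q
Accept reached after 10 steps.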